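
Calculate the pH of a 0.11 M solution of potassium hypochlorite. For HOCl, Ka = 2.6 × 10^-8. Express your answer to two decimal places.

pH = 10.31

OCl- is the conjugate base of the weak acid HOCl.
Kb = Kw/Ka = 1.0×10^-14 / 2.6 × 10^-8 = 3.85 × 10^-7
From the ICE table, Kb = [OH-]²/(0.11 − [OH-]) = 3.85 × 10^-7.
Assume [OH-] ≪ 0.11: [OH-] ≈ √(3.85 × 10^-7 × 0.11) = 2.06 × 10^-4 M
pOH = −log(2.06 × 10^-4) = 3.69; pH = 14.00 − 3.69 = 10.31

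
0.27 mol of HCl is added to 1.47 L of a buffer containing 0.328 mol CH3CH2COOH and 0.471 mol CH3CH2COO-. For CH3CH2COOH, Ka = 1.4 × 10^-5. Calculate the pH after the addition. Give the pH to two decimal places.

After neutralization: n(CH3CH2COOH) = 0.598 mol, n(CH3CH2COO-) = 0.201 mol.
pKa = −log(1.4 × 10^-5) = 4.854
Henderson–Hasselbalch with mole ratio 0.201/0.598: pH = 4.854 + (-0.474)

pH = 4.38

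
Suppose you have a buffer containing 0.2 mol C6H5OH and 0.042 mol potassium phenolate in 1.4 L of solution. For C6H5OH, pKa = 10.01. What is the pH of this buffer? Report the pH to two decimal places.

pH = pKa + log([A⁻]/[HA]) = 10.01 + log(0.042/0.2)
pH = 10.01 + (-0.678) = 9.33

pH = 9.33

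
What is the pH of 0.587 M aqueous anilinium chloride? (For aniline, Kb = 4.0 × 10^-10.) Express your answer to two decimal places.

C6H5NH3+ is the conjugate acid of the weak base C6H5NH2.
Ka = Kw/Kb = 1.0×10^-14 / 4.0 × 10^-10 = 2.50 × 10^-5
Ka = [H+]²/(0.587 − [H+]) = 2.50 × 10^-5
Since Ka ≪ C₀, [H+] ≈ √(Ka·C₀) = 3.83 × 10^-3 M.
Check: 0.65% ionized — well under 5%, approximation valid.
pH = −log[H+] = −log(3.83 × 10^-3) = 2.42

pH = 2.42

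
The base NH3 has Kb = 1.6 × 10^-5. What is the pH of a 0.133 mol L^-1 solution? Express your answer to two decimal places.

pH = 11.16

NH3 + H2O ⇌ NH4+ + OH-
Let x = [OH-] at equilibrium. Kb = x²/(0.133 − x).
Assume x ≪ 0.133: x ≈ √(1.6 × 10^-5 × 0.133) = 1.46 × 10^-3 M
pOH = −log(1.46 × 10^-3) = 2.84; pH = 14.00 − 2.84 = 11.16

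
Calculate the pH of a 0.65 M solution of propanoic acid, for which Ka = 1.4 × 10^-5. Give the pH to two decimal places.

pH = 2.52

CH3CH2COOH ⇌ CH3CH2COO- + H+
From the ICE table, Ka = [H+]²/(0.65 − [H+]) = 1.4 × 10^-5.
Assume [H+] ≪ 0.65: [H+] ≈ √(1.4 × 10^-5 × 0.65) = 3.02 × 10^-3 M
([H+]/C₀ = 0.46% < 5%, so the approximation holds.)
pH = −log[H+] = −log(3.02 × 10^-3) = 2.52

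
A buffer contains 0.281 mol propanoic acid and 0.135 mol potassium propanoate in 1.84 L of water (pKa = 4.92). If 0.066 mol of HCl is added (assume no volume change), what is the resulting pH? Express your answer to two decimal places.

pH = 4.22

After neutralization: n(CH3CH2COOH) = 0.347 mol, n(CH3CH2COO-) = 0.069 mol.
pH = pKa + log([A⁻]/[HA]) = 4.92 + log(0.069/0.347) = 4.92 -0.701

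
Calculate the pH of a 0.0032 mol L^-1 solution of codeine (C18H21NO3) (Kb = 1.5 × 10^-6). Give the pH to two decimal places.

C18H21NO3 + H2O ⇌ C18H22NO3+ + OH-
Let x = [OH-] at equilibrium. Kb = x²/(0.0032 − x).
Since Kb ≪ C₀, x ≈ √(Kb·C₀) = 6.93 × 10^-5 M.
(x/C₀ = 2.2% < 5%, so the approximation holds.)
pOH = −log(6.93 × 10^-5) = 4.16; pH = 14.00 − 4.16 = 9.84

pH = 9.84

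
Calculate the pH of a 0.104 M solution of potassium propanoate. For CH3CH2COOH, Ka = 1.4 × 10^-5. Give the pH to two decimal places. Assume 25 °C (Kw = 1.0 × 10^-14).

pH = 8.94

CH3CH2COO- is the conjugate base of the weak acid CH3CH2COOH.
Kb = Kw/Ka = 1.0×10^-14 / 1.4 × 10^-5 = 7.14 × 10^-10
Let x = [OH-] at equilibrium. Kb = x²/(0.104 − x).
Neglecting x in the denominator: x = √(7.14 × 10^-10 × 0.104) = 8.62 × 10^-6 M
pOH = −log(8.62 × 10^-6) = 5.06; pH = 14.00 − 5.06 = 8.94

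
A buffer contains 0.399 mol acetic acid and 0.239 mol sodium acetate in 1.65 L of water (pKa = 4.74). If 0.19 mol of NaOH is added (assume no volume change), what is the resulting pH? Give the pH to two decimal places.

OH- converts CH3COOH to CH3COO-: CH3COOH → 0.209 mol, CH3COO- → 0.429 mol.
Henderson–Hasselbalch with mole ratio 0.429/0.209: pH = 4.74 + (+0.312)

pH = 5.05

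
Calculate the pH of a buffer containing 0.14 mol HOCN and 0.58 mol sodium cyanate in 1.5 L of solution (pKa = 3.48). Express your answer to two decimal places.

pH = 4.10

Henderson–Hasselbalch: pH = pKa + log([OCN-]/[HOCN]) = 3.48 + log(0.58/0.14)
pH = 3.48 + (+0.617) = 4.10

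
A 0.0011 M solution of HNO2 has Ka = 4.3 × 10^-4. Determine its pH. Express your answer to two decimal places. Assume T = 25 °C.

pH = 3.30

HNO2 ⇌ NO2- + H+
From the ICE table, Ka = x²/(0.0011 − x) = 4.3 × 10^-4.
The 5% rule fails; solving x² + Ka·x − Ka·C₀ = 0 exactly:
x = [−0.00043 + √(0.00043² + 1.89e-06)]/2 = 5.06 × 10^-4 M
pH = −log[H+] = −log(5.06 × 10^-4) = 3.30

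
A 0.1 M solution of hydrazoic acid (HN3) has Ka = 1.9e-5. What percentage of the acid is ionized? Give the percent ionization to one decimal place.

HN3 ⇌ N3- + H+; let x = [H+] at equilibrium.
x ≈ √(Ka·C₀) = √(1.9 × 10^-5 × 0.1) = 1.38 × 10^-3 M
Fraction ionized = 1.38 × 10^-3 / 0.1 = 0.0138 → 1.4%

1.4%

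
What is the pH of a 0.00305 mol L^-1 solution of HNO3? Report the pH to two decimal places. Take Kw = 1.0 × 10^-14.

HNO3 is a strong acid and dissociates completely, so [H+] = 0.00305 M.
pH = -log(0.00305) = 2.52

pH = 2.52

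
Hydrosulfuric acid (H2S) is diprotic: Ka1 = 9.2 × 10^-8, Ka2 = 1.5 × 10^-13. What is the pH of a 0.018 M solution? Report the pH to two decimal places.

pH = 4.39

Since Ka1 ≫ Ka2, the first ionization dominates [H+].
Ka1 = x²/(0.018 − x) = 9.2 × 10^-8
x ≈ √(9.2 × 10^-8 × 0.018) = 4.07 × 10^-5 M
pH = −log(4.07 × 10^-5) = 4.39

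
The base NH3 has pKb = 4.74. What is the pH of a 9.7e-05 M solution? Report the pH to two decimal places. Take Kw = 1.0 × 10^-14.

NH3 + H2O ⇌ NH4+ + OH-
Kb = 10^(−4.74) = 1.82 × 10^-5
Kb = [OH-]²/(9.7e-05 − [OH-]) = 1.82 × 10^-5
Here C₀/Kb ≈ 5.33, so the small-[OH-] approximation fails. Use the quadratic:
[OH-] = [−1.82e-05 + √(1.82e-05² + 7.06e-09)]/2 = 3.39 × 10^-5 M
pOH = −log(3.39 × 10^-5) = 4.47; pH = 14.00 − 4.47 = 9.53

pH = 9.53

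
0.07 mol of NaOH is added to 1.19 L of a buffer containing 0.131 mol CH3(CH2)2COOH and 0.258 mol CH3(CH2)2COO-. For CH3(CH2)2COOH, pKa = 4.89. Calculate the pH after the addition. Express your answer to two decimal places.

pH = 5.62

After neutralization: n(CH3(CH2)2COOH) = 0.061 mol, n(CH3(CH2)2COO-) = 0.328 mol.
pH = pKa + log(n_CH3(CH2)2COO-/n_CH3(CH2)2COOH) = 4.89 + log(0.328/0.061) = 4.89 + (+0.731)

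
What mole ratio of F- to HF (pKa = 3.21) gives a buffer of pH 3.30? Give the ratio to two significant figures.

pH = pKa + log(r) ⇒ log(r) = 3.30 − 3.21 = +0.09
r = [F-]/[HF] = 10^(+0.09) = 1.23

ratio = 1.2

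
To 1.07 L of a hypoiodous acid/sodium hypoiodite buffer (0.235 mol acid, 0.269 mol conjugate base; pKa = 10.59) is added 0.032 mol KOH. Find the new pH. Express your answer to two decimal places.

pH = 10.76

After neutralization: n(HOI) = 0.203 mol, n(OI-) = 0.301 mol.
pH = pKa + log([A⁻]/[HA]) = 10.59 + log(0.301/0.203) = 10.59 +0.171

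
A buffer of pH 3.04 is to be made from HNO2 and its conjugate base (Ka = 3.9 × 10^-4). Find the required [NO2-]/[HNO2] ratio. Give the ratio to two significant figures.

ratio = 0.43

pKa = -log(3.9 × 10^-4) = 3.409
pH = pKa + log(r) ⇒ log(r) = 3.04 − 3.409 = -0.369
r = [NO2-]/[HNO2] = 10^(-0.369) = 0.428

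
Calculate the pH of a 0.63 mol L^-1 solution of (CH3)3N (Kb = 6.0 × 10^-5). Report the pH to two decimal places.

pH = 11.79

(CH3)3N + H2O ⇌ (CH3)3NH+ + OH-
From the ICE table, Kb = [OH-]²/(0.63 − [OH-]) = 6.0 × 10^-5.
Neglecting [OH-] in the denominator: [OH-] = √(6.0 × 10^-5 × 0.63) = 6.15 × 10^-3 M
pOH = −log(6.15 × 10^-3) = 2.21; pH = 14.00 − 2.21 = 11.79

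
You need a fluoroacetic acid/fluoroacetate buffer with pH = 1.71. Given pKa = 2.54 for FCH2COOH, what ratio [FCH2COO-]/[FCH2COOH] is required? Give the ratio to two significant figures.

ratio = 0.15

pH = pKa + log(r) ⇒ log(r) = 1.71 − 2.54 = -0.83
r = [FCH2COO-]/[FCH2COOH] = 10^(-0.83) = 0.148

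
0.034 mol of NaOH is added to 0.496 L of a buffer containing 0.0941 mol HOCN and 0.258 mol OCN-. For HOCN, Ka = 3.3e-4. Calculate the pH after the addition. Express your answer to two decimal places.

pH = 4.17

After neutralization: n(HOCN) = 0.0601 mol, n(OCN-) = 0.292 mol.
pKa = −log(3.3 × 10^-4) = 3.481
Henderson–Hasselbalch with mole ratio 0.292/0.0601: pH = 3.481 + (+0.687)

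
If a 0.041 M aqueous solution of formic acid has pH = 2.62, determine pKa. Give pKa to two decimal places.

pKa = 3.83

[H+] = 10^(-2.62) = 2.40 × 10^-3 M
At equilibrium [HA] = 0.041 − 2.40 × 10^-3 = 3.86 × 10^-2 M
Ka = [H+][A-]/[HA] = (2.40 × 10^-3)² / 3.86 × 10^-2 = 1.49 × 10^-4
pKa = -log(1.49 × 10^-4) = 3.83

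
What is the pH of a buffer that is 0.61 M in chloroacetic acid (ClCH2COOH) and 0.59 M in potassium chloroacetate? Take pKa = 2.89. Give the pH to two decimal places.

pH = 2.88

pH = pKa + log([A⁻]/[HA]) = 2.89 + log(0.59/0.61)
pH = 2.89 + (-0.014) = 2.88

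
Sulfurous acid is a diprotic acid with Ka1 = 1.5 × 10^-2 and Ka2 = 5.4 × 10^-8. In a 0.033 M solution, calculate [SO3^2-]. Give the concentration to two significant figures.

5.4 × 10^-8 M

First ionization gives [H+] ≈ [HSO3-] = 1.60 × 10^-2 M.
Second step: Ka2 = [H+][SO3^2-]/[HSO3-] ≈ [SO3^2-] (since [H+] ≈ [HSO3-]).
So [SO3^2-] ≈ Ka2.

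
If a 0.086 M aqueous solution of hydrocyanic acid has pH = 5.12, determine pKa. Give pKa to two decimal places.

pKa = 9.17

[H+] = 10^(-5.12) = 7.59 × 10^-6 M
At equilibrium [HA] = 0.086 − 7.59 × 10^-6 = 8.60 × 10^-2 M
Ka = [H+][A-]/[HA] = (7.59 × 10^-6)² / 8.60 × 10^-2 = 6.70 × 10^-10
pKa = -log(6.70 × 10^-10) = 9.17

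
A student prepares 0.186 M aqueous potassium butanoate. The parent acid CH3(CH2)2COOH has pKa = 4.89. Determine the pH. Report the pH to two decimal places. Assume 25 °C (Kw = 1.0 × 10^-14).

CH3(CH2)2COO- is the conjugate base of the weak acid CH3(CH2)2COOH.
Ka = 10^(−4.89) = 1.29 × 10^-5
Kb = Kw/Ka = 1.0×10^-14 / 1.29 × 10^-5 = 7.75 × 10^-10
From the ICE table, Kb = [OH-]²/(0.186 − [OH-]) = 7.75 × 10^-10.
Neglecting [OH-] in the denominator: [OH-] = √(7.75 × 10^-10 × 0.186) = 1.20 × 10^-5 M
Check: 0.0065% ionized — well under 5%, approximation valid.
pOH = −log(1.20 × 10^-5) = 4.92; pH = 14.00 − 4.92 = 9.08

pH = 9.08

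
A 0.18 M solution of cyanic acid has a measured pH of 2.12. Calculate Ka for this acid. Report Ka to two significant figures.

Ka = 3.3 × 10^-4

[H+] = 10^(-2.12) = 7.59 × 10^-3 M
At equilibrium [HA] = 0.18 − 7.59 × 10^-3 = 1.72 × 10^-1 M
Ka = [H+][A-]/[HA] = (7.59 × 10^-3)² / 1.72 × 10^-1 = 3.3 × 10^-4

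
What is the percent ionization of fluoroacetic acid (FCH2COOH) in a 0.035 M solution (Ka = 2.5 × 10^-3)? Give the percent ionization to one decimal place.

23.4%

FCH2COOH ⇌ FCH2COO- + H+; let x = [H+] at equilibrium.
Solve x² + 0.0025x − 8.75e-05 = 0 → x = 8.19 × 10^-3 M
% ionization = x/C₀ × 100% = 8.19 × 10^-3/0.035 × 100% = 23.4%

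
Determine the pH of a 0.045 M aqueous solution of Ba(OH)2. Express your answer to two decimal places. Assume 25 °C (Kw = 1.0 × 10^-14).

pH = 12.95

Ba(OH)2 is a strong base (each formula unit releases 2 OH-); [OH-] = 0.09 M.
pOH = -log(0.09) = 1.05
pH = 14.00 - 1.05 = 12.95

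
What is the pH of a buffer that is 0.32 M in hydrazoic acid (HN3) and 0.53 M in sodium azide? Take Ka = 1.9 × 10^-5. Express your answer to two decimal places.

pH = 4.94

pKa = −log(1.9 × 10^-5) = 4.721
pH = pKa + log([A⁻]/[HA]) = 4.721 + log(0.53/0.32)
pH = 4.721 + (+0.219) = 4.94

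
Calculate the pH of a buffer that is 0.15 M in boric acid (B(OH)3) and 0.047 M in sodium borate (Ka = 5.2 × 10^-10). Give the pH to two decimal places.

pH = 8.78

pKa = −log(5.2 × 10^-10) = 9.284
Using pH = pKa + log([base]/[acid]) with [base]/[acid] = 0.047/0.15:
pH = 9.284 + (-0.504) = 8.78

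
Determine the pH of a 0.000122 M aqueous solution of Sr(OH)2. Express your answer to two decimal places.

pH = 10.39

Sr(OH)2 is a strong base (each formula unit releases 2 OH-); [OH-] = 0.000244 M.
pOH = -log(0.000244) = 3.61
pH = 14.00 - 3.61 = 10.39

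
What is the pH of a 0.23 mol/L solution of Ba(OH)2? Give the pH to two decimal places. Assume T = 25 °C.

Ba(OH)2 is a strong base (each formula unit releases 2 OH-); [OH-] = 0.46 M.
pOH = -log(0.46) = 0.34
pH = 14.00 - 0.34 = 13.66

pH = 13.66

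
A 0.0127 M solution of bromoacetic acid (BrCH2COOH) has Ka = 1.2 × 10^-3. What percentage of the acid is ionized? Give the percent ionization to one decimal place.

26.4%

BrCH2COOH ⇌ BrCH2COO- + H+; let x = [H+] at equilibrium.
Ka = x²/(C₀ − x); solving the quadratic gives x = 3.35 × 10^-3 M.
Fraction ionized = 3.35 × 10^-3 / 0.0127 = 0.2638 → 26.4%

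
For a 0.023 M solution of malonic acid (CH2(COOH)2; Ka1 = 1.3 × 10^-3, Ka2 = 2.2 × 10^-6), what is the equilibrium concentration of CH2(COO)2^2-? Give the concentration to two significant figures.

2.2 × 10^-6 M

First ionization gives [H+] ≈ [CH2(COOH)COO-] = 4.86 × 10^-3 M.
Second step: Ka2 = [H+][CH2(COO)2^2-]/[CH2(COOH)COO-] ≈ [CH2(COO)2^2-] (since [H+] ≈ [CH2(COOH)COO-]).
So [CH2(COO)2^2-] ≈ Ka2.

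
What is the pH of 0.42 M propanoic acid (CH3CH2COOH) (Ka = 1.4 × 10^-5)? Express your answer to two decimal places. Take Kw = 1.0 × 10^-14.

pH = 2.62

CH3CH2COOH ⇌ CH3CH2COO- + H+
From the ICE table, Ka = [H+]²/(0.42 − [H+]) = 1.4 × 10^-5.
Since Ka ≪ C₀, [H+] ≈ √(Ka·C₀) = 2.42 × 10^-3 M.
Check: 0.58% ionized — well under 5%, approximation valid.
pH = −log[H+] = −log(2.42 × 10^-3) = 2.62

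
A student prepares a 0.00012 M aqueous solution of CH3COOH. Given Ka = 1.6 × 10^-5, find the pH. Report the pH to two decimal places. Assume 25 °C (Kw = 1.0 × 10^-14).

pH = 4.44

CH3COOH ⇌ CH3COO- + H+
Ka = x²/(0.00012 − x) = 1.6 × 10^-5
x is not negligible relative to C₀; solve x² + 1.6e-05·x − 1.92e-09 = 0.
x = [−1.6e-05 + √(1.6e-05² + 7.68e-09)]/2 = 3.65 × 10^-5 M
pH = −log(3.65 × 10^-5) = 4.44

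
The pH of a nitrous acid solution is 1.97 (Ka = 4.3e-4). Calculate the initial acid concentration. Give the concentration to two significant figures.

C₀ = 2.8 × 10^-1 M

[H+] = 10^(-1.97) = 1.07 × 10^-2 M = x
Ka = x²/(C₀ − x) ⇒ C₀ = x + x²/Ka
C₀ = 1.07 × 10^-2 + (1.07 × 10^-2)²/(4.3 × 10^-4) = 2.77 × 10^-1 M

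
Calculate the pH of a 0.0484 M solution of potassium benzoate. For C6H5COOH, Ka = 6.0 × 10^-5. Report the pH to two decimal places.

pH = 8.45

C6H5COO- is the conjugate base of the weak acid C6H5COOH.
Kb = Kw/Ka = 1.0×10^-14 / 6.0 × 10^-5 = 1.67 × 10^-10
Kb = [OH-]²/(0.0484 − [OH-]) = 1.67 × 10^-10
Since Kb ≪ C₀, [OH-] ≈ √(Kb·C₀) = 2.84 × 10^-6 M.
([OH-]/C₀ = 0.0059% < 5%, so the approximation holds.)
pOH = 5.55, so pH = 14.00 − pOH = 8.45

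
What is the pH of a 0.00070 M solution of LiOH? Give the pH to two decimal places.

pH = 10.85

LiOH is a strong base; [OH-] = 0.0007 M.
pOH = -log(0.0007) = 3.15
pH = 14.00 - 3.15 = 10.85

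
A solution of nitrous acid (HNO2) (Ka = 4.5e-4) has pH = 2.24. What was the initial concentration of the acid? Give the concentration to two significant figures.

C₀ = 7.9 × 10^-2 M

[H+] = 10^(-2.24) = 5.75 × 10^-3 M = x
Ka = x²/(C₀ − x) ⇒ C₀ = x + x²/Ka
C₀ = 5.75 × 10^-3 + (5.75 × 10^-3)²/(4.5 × 10^-4) = 7.92 × 10^-2 M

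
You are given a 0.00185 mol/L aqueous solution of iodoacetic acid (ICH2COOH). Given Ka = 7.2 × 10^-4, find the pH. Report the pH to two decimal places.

ICH2COOH ⇌ ICH2COO- + H+
Ka = [H+]²/(0.00185 − [H+]) = 7.2 × 10^-4
[H+] is not negligible relative to C₀; solve [H+]² + 0.00072·[H+] − 1.33e-06 = 0.
[H+] = (−Ka + √(Ka² + 4·Ka·C₀))/2 = 8.49 × 10^-4 M
pH = −log(8.49 × 10^-4) = 3.07

pH = 3.07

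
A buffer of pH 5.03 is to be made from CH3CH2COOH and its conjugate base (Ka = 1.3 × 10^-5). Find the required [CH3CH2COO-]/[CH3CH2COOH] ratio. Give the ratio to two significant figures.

ratio = 1.4

pKa = -log(1.3 × 10^-5) = 4.886
pH = pKa + log(r) ⇒ log(r) = 5.03 − 4.886 = +0.144
r = [CH3CH2COO-]/[CH3CH2COOH] = 10^(+0.144) = 1.39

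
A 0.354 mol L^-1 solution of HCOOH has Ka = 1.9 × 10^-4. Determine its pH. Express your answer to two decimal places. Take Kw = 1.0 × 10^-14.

HCOOH ⇌ HCOO- + H+
Ka = x²/(0.354 − x) = 1.9 × 10^-4
Assume x ≪ 0.354: x ≈ √(1.9 × 10^-4 × 0.354) = 8.20 × 10^-3 M
Check: 2.3% ionized — well under 5%, approximation valid.
pH = −log[H+] = −log(8.20 × 10^-3) = 2.09

pH = 2.09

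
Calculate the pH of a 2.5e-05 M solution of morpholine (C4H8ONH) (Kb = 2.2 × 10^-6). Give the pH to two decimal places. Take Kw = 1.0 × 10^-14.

C4H8ONH + H2O ⇌ C4H8ONH2+ + OH-
From the ICE table, Kb = x²/(2.5e-05 − x) = 2.2 × 10^-6.
The 5% rule fails; solving x² + Kb·x − Kb·C₀ = 0 exactly:
x = (−Kb + √(Kb² + 4·Kb·C₀))/2 = 6.40 × 10^-6 M
pOH = 5.19, so pH = 14.00 − pOH = 8.81

pH = 8.81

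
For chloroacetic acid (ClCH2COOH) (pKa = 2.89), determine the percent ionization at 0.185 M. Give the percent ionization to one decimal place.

ClCH2COOH ⇌ ClCH2COO- + H+; let x = [H+] at equilibrium.
Ka = 10^(−2.89) = 1.29 × 10^-3
Solve x² + 0.00129x − 0.000239 = 0 → x = 1.48 × 10^-2 M
% ionization = x/C₀ × 100% = 1.48 × 10^-2/0.185 × 100% = 8.0%

8.0%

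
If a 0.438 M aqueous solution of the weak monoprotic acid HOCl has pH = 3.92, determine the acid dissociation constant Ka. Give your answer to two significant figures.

Ka = 3.3 × 10^-8

[H+] = 10^(-3.92) = 1.20 × 10^-4 M
At equilibrium [HA] = 0.438 − 1.20 × 10^-4 = 4.38 × 10^-1 M
Ka = [H+][A-]/[HA] = (1.20 × 10^-4)² / 4.38 × 10^-1 = 3.3 × 10^-8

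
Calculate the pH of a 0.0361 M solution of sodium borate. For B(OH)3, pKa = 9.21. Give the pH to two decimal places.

pH = 10.88

B(OH)4- is the conjugate base of the weak acid B(OH)3.
Ka = 10^(−9.21) = 6.17 × 10^-10
Kb = Kw/Ka = 1.0×10^-14 / 6.17 × 10^-10 = 1.62 × 10^-5
Let x = [OH-] at equilibrium. Kb = x²/(0.0361 − x).
Assume x ≪ 0.0361: x ≈ √(1.62 × 10^-5 × 0.0361) = 7.65 × 10^-4 M
pOH = −log(7.65 × 10^-4) = 3.12; pH = 14.00 − 3.12 = 10.88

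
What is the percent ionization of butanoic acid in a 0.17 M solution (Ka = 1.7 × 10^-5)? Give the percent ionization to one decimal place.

CH3(CH2)2COOH ⇌ CH3(CH2)2COO- + H+; let x = [H+] at equilibrium.
x ≈ √(Ka·C₀) = √(1.7 × 10^-5 × 0.17) = 1.70 × 10^-3 M
Fraction ionized = 1.70 × 10^-3 / 0.17 = 0.0100 → 1.0%

1.0%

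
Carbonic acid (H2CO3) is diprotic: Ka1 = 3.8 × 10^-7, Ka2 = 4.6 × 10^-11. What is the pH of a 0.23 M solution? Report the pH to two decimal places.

pH = 3.53

Ka1 ≫ Ka2, so treat the first dissociation as the only significant source of H+.
Ka1 = x²/(0.23 − x) = 3.8 × 10^-7
x ≈ √(3.8 × 10^-7 × 0.23) = 2.96 × 10^-4 M
pH = −log(2.96 × 10^-4) = 3.53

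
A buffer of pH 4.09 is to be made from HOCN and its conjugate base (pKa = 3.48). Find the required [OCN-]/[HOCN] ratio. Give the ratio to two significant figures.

ratio = 4.1

pH = pKa + log(r) ⇒ log(r) = 4.09 − 3.48 = +0.61
r = [OCN-]/[HOCN] = 10^(+0.61) = 4.07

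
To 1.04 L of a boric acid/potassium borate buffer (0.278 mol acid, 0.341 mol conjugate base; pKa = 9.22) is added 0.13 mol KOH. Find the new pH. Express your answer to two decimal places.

OH- converts B(OH)3 to B(OH)4-: B(OH)3 → 0.148 mol, B(OH)4- → 0.471 mol.
pH = pKa + log([A⁻]/[HA]) = 9.22 + log(0.471/0.148) = 9.22 +0.503

pH = 9.72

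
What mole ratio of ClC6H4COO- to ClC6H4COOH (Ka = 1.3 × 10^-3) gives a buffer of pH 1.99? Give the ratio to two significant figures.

pKa = -log(1.3 × 10^-3) = 2.886
pH = pKa + log(r) ⇒ log(r) = 1.99 − 2.886 = -0.896
r = [ClC6H4COO-]/[ClC6H4COOH] = 10^(-0.896) = 0.127

ratio = 0.13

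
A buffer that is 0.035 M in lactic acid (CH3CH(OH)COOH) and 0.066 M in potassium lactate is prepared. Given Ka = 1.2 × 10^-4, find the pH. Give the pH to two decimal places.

pH = 4.20

pKa = −log(1.2 × 10^-4) = 3.921
Using pH = pKa + log([base]/[acid]) with [base]/[acid] = 0.066/0.035:
pH = 3.921 + (+0.275) = 4.20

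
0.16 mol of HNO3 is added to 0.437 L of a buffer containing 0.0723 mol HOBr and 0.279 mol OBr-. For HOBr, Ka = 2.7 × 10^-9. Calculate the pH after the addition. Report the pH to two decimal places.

pH = 8.28

Added H+ converts OBr- to HOBr: HOBr → 0.232 mol, OBr- → 0.119 mol.
pKa = −log(2.7 × 10^-9) = 8.569
pH = pKa + log(n_OBr-/n_HOBr) = 8.569 + log(0.119/0.232) = 8.569 + (-0.290)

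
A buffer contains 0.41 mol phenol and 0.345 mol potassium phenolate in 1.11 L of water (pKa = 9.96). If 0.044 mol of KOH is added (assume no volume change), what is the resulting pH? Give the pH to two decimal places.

OH- converts C6H5OH to C6H5O-: C6H5OH → 0.366 mol, C6H5O- → 0.389 mol.
Henderson–Hasselbalch with mole ratio 0.389/0.366: pH = 9.96 + (+0.026)

pH = 9.99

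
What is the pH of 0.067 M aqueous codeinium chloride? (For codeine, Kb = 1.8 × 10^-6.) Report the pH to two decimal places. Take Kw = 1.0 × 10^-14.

pH = 4.71

C18H22NO3+ is the conjugate acid of the weak base C18H21NO3.
Ka = Kw/Kb = 1.0×10^-14 / 1.8 × 10^-6 = 5.56 × 10^-9
Ka = x²/(0.067 − x) = 5.56 × 10^-9
Since Ka ≪ C₀, x ≈ √(Ka·C₀) = 1.93 × 10^-5 M.
pH = −log[H+] = −log(1.93 × 10^-5) = 4.71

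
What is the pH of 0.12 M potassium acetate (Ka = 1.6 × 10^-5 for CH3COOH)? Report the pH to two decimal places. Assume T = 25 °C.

pH = 8.94

CH3COO- is the conjugate base of the weak acid CH3COOH.
Kb = Kw/Ka = 1.0×10^-14 / 1.6 × 10^-5 = 6.25 × 10^-10
From the ICE table, Kb = [OH-]²/(0.12 − [OH-]) = 6.25 × 10^-10.
Assume [OH-] ≪ 0.12: [OH-] ≈ √(6.25 × 10^-10 × 0.12) = 8.66 × 10^-6 M
Check: 0.0072% ionized — well under 5%, approximation valid.
pOH = 5.06, so pH = 14.00 − pOH = 8.94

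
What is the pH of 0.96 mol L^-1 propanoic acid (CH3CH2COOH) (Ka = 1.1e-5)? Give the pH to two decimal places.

CH3CH2COOH ⇌ CH3CH2COO- + H+
Ka = [H+]²/(0.96 − [H+]) = 1.1 × 10^-5
Neglecting [H+] in the denominator: [H+] = √(1.1 × 10^-5 × 0.96) = 3.25 × 10^-3 M
pH = −log(3.25 × 10^-3) = 2.49

pH = 2.49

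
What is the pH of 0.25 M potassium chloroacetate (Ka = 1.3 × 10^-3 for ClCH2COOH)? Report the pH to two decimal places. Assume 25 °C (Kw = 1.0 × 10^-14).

pH = 8.14

ClCH2COO- is the conjugate base of the weak acid ClCH2COOH.
Kb = Kw/Ka = 1.0×10^-14 / 1.3 × 10^-3 = 7.69 × 10^-12
From the ICE table, Kb = [OH-]²/(0.25 − [OH-]) = 7.69 × 10^-12.
Assume [OH-] ≪ 0.25: [OH-] ≈ √(7.69 × 10^-12 × 0.25) = 1.39 × 10^-6 M
Check: 0.00055% ionized — well under 5%, approximation valid.
pOH = −log(1.39 × 10^-6) = 5.86; pH = 14.00 − 5.86 = 8.14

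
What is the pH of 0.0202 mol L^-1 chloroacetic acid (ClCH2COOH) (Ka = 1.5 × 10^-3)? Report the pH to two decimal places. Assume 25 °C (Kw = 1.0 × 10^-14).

pH = 2.32

ClCH2COOH ⇌ ClCH2COO- + H+
Ka = x²/(0.0202 − x) = 1.5 × 10^-3
Here C₀/Ka ≈ 13.5, so the small-x approximation fails. Use the quadratic:
x = (−Ka + √(Ka² + 4·Ka·C₀))/2 = 4.81 × 10^-3 M
pH = −log[H+] = −log(4.81 × 10^-3) = 2.32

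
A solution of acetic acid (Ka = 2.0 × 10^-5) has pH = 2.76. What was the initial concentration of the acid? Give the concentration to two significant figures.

C₀ = 1.5 × 10^-1 M

[H+] = 10^(-2.76) = 1.74 × 10^-3 M = x
Ka = x²/(C₀ − x) ⇒ C₀ = x + x²/Ka
C₀ = 1.74 × 10^-3 + (1.74 × 10^-3)²/(2.0 × 10^-5) = 1.53 × 10^-1 M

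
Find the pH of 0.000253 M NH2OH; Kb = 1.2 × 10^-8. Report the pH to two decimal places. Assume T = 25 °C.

NH2OH + H2O ⇌ NH3OH+ + OH-
Kb = x²/(0.000253 − x) = 1.2 × 10^-8
Assume x ≪ 0.000253: x ≈ √(1.2 × 10^-8 × 0.000253) = 1.74 × 10^-6 M
pOH = −log(1.74 × 10^-6) = 5.76; pH = 14.00 − 5.76 = 8.24

pH = 8.24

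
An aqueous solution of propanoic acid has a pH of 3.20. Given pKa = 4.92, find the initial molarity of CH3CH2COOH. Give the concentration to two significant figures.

C₀ = 3.4 × 10^-2 M

[H+] = 10^(-3.20) = 6.31 × 10^-4 M = x
Ka = 10^(−4.92) = 1.20 × 10^-5
Ka = x²/(C₀ − x) ⇒ C₀ = x + x²/Ka
C₀ = 6.31 × 10^-4 + (6.31 × 10^-4)²/(1.20 × 10^-5) = 3.38 × 10^-2 M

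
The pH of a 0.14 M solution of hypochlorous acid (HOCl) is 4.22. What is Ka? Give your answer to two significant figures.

Ka = 2.6 × 10^-8

[H+] = 10^(-4.22) = 6.03 × 10^-5 M
At equilibrium [HA] = 0.14 − 6.03 × 10^-5 = 1.40 × 10^-1 M
Ka = [H+][A-]/[HA] = (6.03 × 10^-5)² / 1.40 × 10^-1 = 2.6 × 10^-8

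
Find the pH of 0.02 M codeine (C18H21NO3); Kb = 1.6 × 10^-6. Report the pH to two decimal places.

C18H21NO3 + H2O ⇌ C18H22NO3+ + OH-
Kb = [OH-]²/(0.02 − [OH-]) = 1.6 × 10^-6
Since Kb ≪ C₀, [OH-] ≈ √(Kb·C₀) = 1.79 × 10^-4 M.
pOH = −log(1.79 × 10^-4) = 3.75; pH = 14.00 − 3.75 = 10.25

pH = 10.25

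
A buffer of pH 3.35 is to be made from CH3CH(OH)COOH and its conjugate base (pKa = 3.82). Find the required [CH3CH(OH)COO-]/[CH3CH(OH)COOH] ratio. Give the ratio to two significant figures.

pH = pKa + log(r) ⇒ log(r) = 3.35 − 3.82 = -0.47
r = [CH3CH(OH)COO-]/[CH3CH(OH)COOH] = 10^(-0.47) = 0.339

ratio = 0.34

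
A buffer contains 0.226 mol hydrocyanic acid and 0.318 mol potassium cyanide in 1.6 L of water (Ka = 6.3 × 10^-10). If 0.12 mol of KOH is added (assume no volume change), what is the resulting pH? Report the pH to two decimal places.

pH = 9.82

After neutralization: n(HCN) = 0.106 mol, n(CN-) = 0.438 mol.
pKa = −log(6.3 × 10^-10) = 9.201
pH = pKa + log(n_CN-/n_HCN) = 9.201 + log(0.438/0.106) = 9.201 + (+0.616)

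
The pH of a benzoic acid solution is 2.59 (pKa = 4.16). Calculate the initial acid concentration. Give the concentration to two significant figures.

[H+] = 10^(-2.59) = 2.57 × 10^-3 M = x
Ka = 10^(−4.16) = 6.92 × 10^-5
Ka = x²/(C₀ − x) ⇒ C₀ = x + x²/Ka
C₀ = 2.57 × 10^-3 + (2.57 × 10^-3)²/(6.92 × 10^-5) = 9.80 × 10^-2 M

C₀ = 9.8 × 10^-2 M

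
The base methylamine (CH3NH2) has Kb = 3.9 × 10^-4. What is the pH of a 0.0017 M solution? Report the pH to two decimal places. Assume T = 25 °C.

pH = 10.81

CH3NH2 + H2O ⇌ CH3NH3+ + OH-
Kb = [OH-]²/(0.0017 − [OH-]) = 3.9 × 10^-4
The 5% rule fails; solving [OH-]² + Kb·[OH-] − Kb·C₀ = 0 exactly:
[OH-] = (−Kb + √(Kb² + 4·Kb·C₀))/2 = 6.42 × 10^-4 M
pOH = 3.19, so pH = 14.00 − pOH = 10.81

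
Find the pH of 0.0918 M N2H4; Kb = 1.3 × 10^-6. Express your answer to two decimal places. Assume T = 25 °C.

N2H4 + H2O ⇌ N2H5+ + OH-
Let x = [OH-] at equilibrium. Kb = x²/(0.0918 − x).
Neglecting x in the denominator: x = √(1.3 × 10^-6 × 0.0918) = 3.45 × 10^-4 M
Check: 0.38% ionized — well under 5%, approximation valid.
pOH = 3.46, so pH = 14.00 − pOH = 10.54

pH = 10.54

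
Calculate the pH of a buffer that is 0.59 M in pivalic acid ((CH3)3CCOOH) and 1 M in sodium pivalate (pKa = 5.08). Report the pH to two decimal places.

pH = 5.31

Henderson–Hasselbalch: pH = pKa + log([(CH3)3CCOO-]/[(CH3)3CCOOH]) = 5.08 + log(1/0.59)
pH = 5.08 + (+0.229) = 5.31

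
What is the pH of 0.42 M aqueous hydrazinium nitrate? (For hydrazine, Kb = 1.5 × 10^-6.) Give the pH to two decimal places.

N2H5+ is the conjugate acid of the weak base N2H4.
Ka = Kw/Kb = 1.0×10^-14 / 1.5 × 10^-6 = 6.67 × 10^-9
From the ICE table, Ka = [H+]²/(0.42 − [H+]) = 6.67 × 10^-9.
Neglecting [H+] in the denominator: [H+] = √(6.67 × 10^-9 × 0.42) = 5.29 × 10^-5 M
pH = −log[H+] = −log(5.29 × 10^-5) = 4.28

pH = 4.28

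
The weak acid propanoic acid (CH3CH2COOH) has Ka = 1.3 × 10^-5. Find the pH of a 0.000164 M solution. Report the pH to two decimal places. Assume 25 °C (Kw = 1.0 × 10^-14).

pH = 4.40

CH3CH2COOH ⇌ CH3CH2COO- + H+
From the ICE table, Ka = [H+]²/(0.000164 − [H+]) = 1.3 × 10^-5.
[H+] is not negligible relative to C₀; solve [H+]² + 1.3e-05·[H+] − 2.13e-09 = 0.
[H+] = [−1.3e-05 + √(1.3e-05² + 8.53e-09)]/2 = 4.01 × 10^-5 M
pH = −log[H+] = −log(4.01 × 10^-5) = 4.40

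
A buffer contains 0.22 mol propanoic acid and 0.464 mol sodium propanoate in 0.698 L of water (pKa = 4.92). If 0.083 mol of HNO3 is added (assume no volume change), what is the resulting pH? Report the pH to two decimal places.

Added H+ converts CH3CH2COO- to CH3CH2COOH: CH3CH2COOH → 0.303 mol, CH3CH2COO- → 0.381 mol.
Henderson–Hasselbalch with mole ratio 0.381/0.303: pH = 4.92 + (+0.099)

pH = 5.02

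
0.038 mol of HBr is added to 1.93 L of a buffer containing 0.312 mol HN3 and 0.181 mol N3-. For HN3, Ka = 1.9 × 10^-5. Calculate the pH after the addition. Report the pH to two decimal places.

pH = 4.33

After neutralization: n(HN3) = 0.35 mol, n(N3-) = 0.143 mol.
pKa = −log(1.9 × 10^-5) = 4.721
pH = pKa + log(n_N3-/n_HN3) = 4.721 + log(0.143/0.35) = 4.721 + (-0.389)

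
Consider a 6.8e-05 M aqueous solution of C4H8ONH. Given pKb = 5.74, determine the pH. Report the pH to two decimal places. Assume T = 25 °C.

pH = 9.01

C4H8ONH + H2O ⇌ C4H8ONH2+ + OH-
Kb = 10^(−5.74) = 1.82 × 10^-6
Kb = [OH-]²/(6.8e-05 − [OH-]) = 1.82 × 10^-6
The 5% rule fails; solving [OH-]² + Kb·[OH-] − Kb·C₀ = 0 exactly:
[OH-] = (−Kb + √(Kb² + 4·Kb·C₀))/2 = 1.03 × 10^-5 M
pOH = 4.99, so pH = 14.00 − pOH = 9.01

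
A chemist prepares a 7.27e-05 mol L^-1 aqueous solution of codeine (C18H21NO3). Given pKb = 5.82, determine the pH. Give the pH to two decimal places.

pH = 8.99

C18H21NO3 + H2O ⇌ C18H22NO3+ + OH-
Kb = 10^(−5.82) = 1.51 × 10^-6
From the ICE table, Kb = [OH-]²/(7.27e-05 − [OH-]) = 1.51 × 10^-6.
Here C₀/Kb ≈ 48.1, so the small-[OH-] approximation fails. Use the quadratic:
[OH-] = (−Kb + √(Kb² + 4·Kb·C₀))/2 = 9.75 × 10^-6 M
pOH = −log(9.75 × 10^-6) = 5.01; pH = 14.00 − 5.01 = 8.99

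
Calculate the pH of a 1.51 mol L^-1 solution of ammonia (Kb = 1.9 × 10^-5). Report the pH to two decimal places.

NH3 + H2O ⇌ NH4+ + OH-
Kb = [OH-]²/(1.51 − [OH-]) = 1.9 × 10^-5
Assume [OH-] ≪ 1.51: [OH-] ≈ √(1.9 × 10^-5 × 1.51) = 5.36 × 10^-3 M
([OH-]/C₀ = 0.35% < 5%, so the approximation holds.)
pOH = 2.27, so pH = 14.00 − pOH = 11.73

pH = 11.73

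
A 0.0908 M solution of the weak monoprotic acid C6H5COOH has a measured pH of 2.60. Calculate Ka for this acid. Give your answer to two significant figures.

Ka = 7.1 × 10^-5

[H+] = 10^(-2.60) = 2.51 × 10^-3 M
At equilibrium [HA] = 0.0908 − 2.51 × 10^-3 = 8.83 × 10^-2 M
Ka = [H+][A-]/[HA] = (2.51 × 10^-3)² / 8.83 × 10^-2 = 7.1 × 10^-5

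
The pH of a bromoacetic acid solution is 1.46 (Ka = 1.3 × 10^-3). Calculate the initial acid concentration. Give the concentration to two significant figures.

C₀ = 9.6 × 10^-1 M

[H+] = 10^(-1.46) = 3.47 × 10^-2 M = x
Ka = x²/(C₀ − x) ⇒ C₀ = x + x²/Ka
C₀ = 3.47 × 10^-2 + (3.47 × 10^-2)²/(1.3 × 10^-3) = 9.61 × 10^-1 M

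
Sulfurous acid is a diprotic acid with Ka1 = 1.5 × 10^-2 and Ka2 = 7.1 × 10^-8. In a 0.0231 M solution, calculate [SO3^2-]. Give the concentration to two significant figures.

7.1 × 10^-8 M

First ionization gives [H+] ≈ [HSO3-] = 1.26 × 10^-2 M.
Second step: Ka2 = [H+][SO3^2-]/[HSO3-] ≈ [SO3^2-] (since [H+] ≈ [HSO3-]).
So [SO3^2-] ≈ Ka2.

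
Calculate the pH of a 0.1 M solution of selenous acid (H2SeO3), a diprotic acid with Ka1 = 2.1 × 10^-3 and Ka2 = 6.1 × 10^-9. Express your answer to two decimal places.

Ka1 ≫ Ka2, so treat the first dissociation as the only significant source of H+.
Ka1 = x²/(0.1 − x) = 2.1 × 10^-3
Solving the quadratic: x = (−Ka1 + √(Ka1² + 4·Ka1·C₀))/2 = 1.35 × 10^-2 M
pH = −log(1.35 × 10^-2) = 1.87

pH = 1.87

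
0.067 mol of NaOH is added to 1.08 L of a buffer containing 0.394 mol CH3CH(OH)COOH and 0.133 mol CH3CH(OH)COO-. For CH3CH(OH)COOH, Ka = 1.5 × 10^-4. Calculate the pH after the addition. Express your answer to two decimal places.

After neutralization: n(CH3CH(OH)COOH) = 0.327 mol, n(CH3CH(OH)COO-) = 0.2 mol.
pKa = −log(1.5 × 10^-4) = 3.824
pH = pKa + log(n_CH3CH(OH)COO-/n_CH3CH(OH)COOH) = 3.824 + log(0.2/0.327) = 3.824 + (-0.214)

pH = 3.61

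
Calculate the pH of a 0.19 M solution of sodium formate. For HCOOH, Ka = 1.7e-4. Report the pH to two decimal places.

HCOO- is the conjugate base of the weak acid HCOOH.
Kb = Kw/Ka = 1.0×10^-14 / 1.7 × 10^-4 = 5.88 × 10^-11
Kb = [OH-]²/(0.19 − [OH-]) = 5.88 × 10^-11
Neglecting [OH-] in the denominator: [OH-] = √(5.88 × 10^-11 × 0.19) = 3.34 × 10^-6 M
pOH = 5.48, so pH = 14.00 − pOH = 8.52

pH = 8.52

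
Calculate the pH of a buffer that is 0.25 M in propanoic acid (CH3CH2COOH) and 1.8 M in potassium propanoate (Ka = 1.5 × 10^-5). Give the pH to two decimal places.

pKa = −log(1.5 × 10^-5) = 4.824
Using pH = pKa + log([base]/[acid]) with [base]/[acid] = 1.8/0.25:
pH = 4.824 + (+0.857) = 5.68

pH = 5.68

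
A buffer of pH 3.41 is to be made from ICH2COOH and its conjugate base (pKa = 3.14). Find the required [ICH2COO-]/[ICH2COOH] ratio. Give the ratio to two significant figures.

pH = pKa + log(r) ⇒ log(r) = 3.41 − 3.14 = +0.27
r = [ICH2COO-]/[ICH2COOH] = 10^(+0.27) = 1.86

ratio = 1.9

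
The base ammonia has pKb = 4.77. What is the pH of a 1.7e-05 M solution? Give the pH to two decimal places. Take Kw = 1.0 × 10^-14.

pH = 9.02

NH3 + H2O ⇌ NH4+ + OH-
Kb = 10^(−4.77) = 1.70 × 10^-5
Kb = x²/(1.7e-05 − x) = 1.70 × 10^-5
Here C₀/Kb ≈ 1, so the small-x approximation fails. Use the quadratic:
x = (−Kb + √(Kb² + 4·Kb·C₀))/2 = 1.05 × 10^-5 M
pOH = −log(1.05 × 10^-5) = 4.98; pH = 14.00 − 4.98 = 9.02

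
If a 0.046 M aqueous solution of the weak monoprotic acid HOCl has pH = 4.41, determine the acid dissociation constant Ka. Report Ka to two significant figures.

Ka = 3.3 × 10^-8

[H+] = 10^(-4.41) = 3.89 × 10^-5 M
At equilibrium [HA] = 0.046 − 3.89 × 10^-5 = 4.60 × 10^-2 M
Ka = [H+][A-]/[HA] = (3.89 × 10^-5)² / 4.60 × 10^-2 = 3.3 × 10^-8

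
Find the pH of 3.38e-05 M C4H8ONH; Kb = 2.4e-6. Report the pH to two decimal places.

C4H8ONH + H2O ⇌ C4H8ONH2+ + OH-
Let x = [OH-] at equilibrium. Kb = x²/(3.38e-05 − x).
Here C₀/Kb ≈ 14.1, so the small-x approximation fails. Use the quadratic:
x = [−2.4e-06 + √(2.4e-06² + 3.24e-10)]/2 = 7.89 × 10^-6 M
pOH = 5.10, so pH = 14.00 − pOH = 8.90

pH = 8.90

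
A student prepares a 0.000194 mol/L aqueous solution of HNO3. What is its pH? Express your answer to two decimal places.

HNO3 is a strong acid and dissociates completely, so [H+] = 0.000194 M.
pH = -log(0.000194) = 3.71

pH = 3.71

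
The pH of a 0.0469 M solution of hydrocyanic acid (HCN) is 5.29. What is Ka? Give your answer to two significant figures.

[H+] = 10^(-5.29) = 5.13 × 10^-6 M
At equilibrium [HA] = 0.0469 − 5.13 × 10^-6 = 4.69 × 10^-2 M
Ka = [H+][A-]/[HA] = (5.13 × 10^-6)² / 4.69 × 10^-2 = 5.6 × 10^-10

Ka = 5.6 × 10^-10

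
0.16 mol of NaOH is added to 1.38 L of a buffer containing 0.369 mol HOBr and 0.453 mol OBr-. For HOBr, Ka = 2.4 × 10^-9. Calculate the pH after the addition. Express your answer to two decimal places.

pH = 9.09

OH- converts HOBr to OBr-: HOBr → 0.209 mol, OBr- → 0.613 mol.
pKa = −log(2.4 × 10^-9) = 8.620
pH = pKa + log(n_OBr-/n_HOBr) = 8.620 + log(0.613/0.209) = 8.620 + (+0.467)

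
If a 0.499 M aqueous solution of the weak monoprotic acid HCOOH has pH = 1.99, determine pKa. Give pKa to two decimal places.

[H+] = 10^(-1.99) = 1.02 × 10^-2 M
At equilibrium [HA] = 0.499 − 1.02 × 10^-2 = 4.89 × 10^-1 M
Ka = [H+][A-]/[HA] = (1.02 × 10^-2)² / 4.89 × 10^-1 = 2.13 × 10^-4
pKa = -log(2.13 × 10^-4) = 3.67

pKa = 3.67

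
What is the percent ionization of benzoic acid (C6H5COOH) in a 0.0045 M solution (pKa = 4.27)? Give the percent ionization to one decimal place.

C6H5COOH ⇌ C6H5COO- + H+; let x = [H+] at equilibrium.
Ka = 10^(−4.27) = 5.37 × 10^-5
Solve x² + 5.37e-05x − 2.42e-07 = 0 → x = 4.65 × 10^-4 M
% ionization = x/C₀ × 100% = 4.65 × 10^-4/0.0045 × 100% = 10.3%

10.3%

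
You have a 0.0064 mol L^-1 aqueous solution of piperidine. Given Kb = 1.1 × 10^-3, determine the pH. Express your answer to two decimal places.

pH = 11.33

C5H10NH + H2O ⇌ C5H10NH2+ + OH-
Kb = [OH-]²/(0.0064 − [OH-]) = 1.1 × 10^-3
The 5% rule fails; solving [OH-]² + Kb·[OH-] − Kb·C₀ = 0 exactly:
[OH-] = [−0.0011 + √(0.0011² + 2.82e-05)]/2 = 2.16 × 10^-3 M
pOH = 2.67, so pH = 14.00 − pOH = 11.33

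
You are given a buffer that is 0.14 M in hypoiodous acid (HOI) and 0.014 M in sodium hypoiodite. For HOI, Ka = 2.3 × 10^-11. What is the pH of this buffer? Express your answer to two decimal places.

pKa = −log(2.3 × 10^-11) = 10.638
Henderson–Hasselbalch: pH = pKa + log([OI-]/[HOI]) = 10.638 + log(0.014/0.14)
pH = 10.638 + (-1.000) = 9.64

pH = 9.64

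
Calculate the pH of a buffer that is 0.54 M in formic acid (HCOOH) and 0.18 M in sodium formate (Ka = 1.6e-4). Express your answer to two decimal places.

pKa = −log(1.6 × 10^-4) = 3.796
Henderson–Hasselbalch: pH = pKa + log([HCOO-]/[HCOOH]) = 3.796 + log(0.18/0.54)
pH = 3.796 + (-0.477) = 3.32

pH = 3.32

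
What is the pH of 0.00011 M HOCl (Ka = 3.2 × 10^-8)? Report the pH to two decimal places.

pH = 5.73

HOCl ⇌ OCl- + H+
Ka = [H+]²/(0.00011 − [H+]) = 3.2 × 10^-8
Assume [H+] ≪ 0.00011: [H+] ≈ √(3.2 × 10^-8 × 0.00011) = 1.88 × 10^-6 M
Check: 1.7% ionized — well under 5%, approximation valid.
pH = −log[H+] = −log(1.88 × 10^-6) = 5.73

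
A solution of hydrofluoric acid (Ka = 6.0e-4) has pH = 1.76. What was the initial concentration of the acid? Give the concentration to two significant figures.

[H+] = 10^(-1.76) = 1.74 × 10^-2 M = x
Ka = x²/(C₀ − x) ⇒ C₀ = x + x²/Ka
C₀ = 1.74 × 10^-2 + (1.74 × 10^-2)²/(6.0 × 10^-4) = 5.22 × 10^-1 M

C₀ = 5.2 × 10^-1 M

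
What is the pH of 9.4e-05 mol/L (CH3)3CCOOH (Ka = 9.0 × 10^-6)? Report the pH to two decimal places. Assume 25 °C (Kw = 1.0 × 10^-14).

pH = 4.60

(CH3)3CCOOH ⇌ (CH3)3CCOO- + H+
Let x = [H+] at equilibrium. Ka = x²/(9.4e-05 − x).
The 5% rule fails; solving x² + Ka·x − Ka·C₀ = 0 exactly:
x = (−Ka + √(Ka² + 4·Ka·C₀))/2 = 2.49 × 10^-5 M
pH = −log(2.49 × 10^-5) = 4.60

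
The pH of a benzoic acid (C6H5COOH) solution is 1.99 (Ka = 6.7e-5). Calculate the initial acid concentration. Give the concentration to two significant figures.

C₀ = 1.6 M

[H+] = 10^(-1.99) = 1.02 × 10^-2 M = x
Ka = x²/(C₀ − x) ⇒ C₀ = x + x²/Ka
C₀ = 1.02 × 10^-2 + (1.02 × 10^-2)²/(6.7 × 10^-5) = 1.56 M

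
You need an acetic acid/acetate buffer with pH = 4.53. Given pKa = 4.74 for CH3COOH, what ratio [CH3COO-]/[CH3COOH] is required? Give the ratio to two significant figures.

pH = pKa + log(r) ⇒ log(r) = 4.53 − 4.74 = -0.21
r = [CH3COO-]/[CH3COOH] = 10^(-0.21) = 0.617

ratio = 0.62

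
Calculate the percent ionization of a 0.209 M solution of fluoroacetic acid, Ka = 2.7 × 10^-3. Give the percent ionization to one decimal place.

10.7%

FCH2COOH ⇌ FCH2COO- + H+; let x = [H+] at equilibrium.
Ka = x²/(C₀ − x); solving the quadratic gives x = 2.24 × 10^-2 M.
Fraction ionized = 2.24 × 10^-2 / 0.209 = 0.1072 → 10.7%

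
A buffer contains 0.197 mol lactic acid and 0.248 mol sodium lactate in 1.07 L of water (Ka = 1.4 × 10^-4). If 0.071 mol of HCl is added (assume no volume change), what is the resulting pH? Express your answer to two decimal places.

Added H+ converts CH3CH(OH)COO- to CH3CH(OH)COOH: CH3CH(OH)COOH → 0.268 mol, CH3CH(OH)COO- → 0.177 mol.
pKa = −log(1.4 × 10^-4) = 3.854
pH = pKa + log(n_CH3CH(OH)COO-/n_CH3CH(OH)COOH) = 3.854 + log(0.177/0.268) = 3.854 + (-0.180)

pH = 3.67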